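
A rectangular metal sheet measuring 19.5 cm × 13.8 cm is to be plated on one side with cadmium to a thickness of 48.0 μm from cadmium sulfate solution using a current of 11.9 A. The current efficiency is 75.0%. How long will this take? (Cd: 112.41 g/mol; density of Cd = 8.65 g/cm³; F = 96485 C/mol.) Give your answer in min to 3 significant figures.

Plated area = 19.5 × 13.8 = 269.1 cm²
Volume = 269.1 × 48.0×10⁻⁴ cm = 1.292 cm³
m(Cd) = 1.292 × 8.65 = 11.18 g
n(Cd) = 11.18 / 112.41 = 0.09946 mol; n(e⁻) = 2 × 0.09946 = 0.1989 mol
Q = 0.1989 × 96485 / 0.750 = 25590 C
t = 25590 / 11.9 = 2150 s = 35.8 min

35.8 min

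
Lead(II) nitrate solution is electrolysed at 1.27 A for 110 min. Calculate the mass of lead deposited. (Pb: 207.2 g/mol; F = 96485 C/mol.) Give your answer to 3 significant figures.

9.00 g

Charge passed = 1.27 × 6600 = 8382 C
n(e⁻) = 8382 / 96485 = 0.08687 mol
Pb²⁺ + 2e⁻ → Pb, so n(Pb) = 0.08687 / 2 = 0.04344 mol
m = 0.04344 × 207.2 = 9.00 g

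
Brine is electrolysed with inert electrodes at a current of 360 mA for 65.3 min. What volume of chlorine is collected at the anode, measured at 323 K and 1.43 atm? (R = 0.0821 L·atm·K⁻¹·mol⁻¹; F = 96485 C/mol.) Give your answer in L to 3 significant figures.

0.136 L

Q = 0.360 A × 3918 s = 1410 C
n(e⁻) = Q/F = 1410/96485 = 0.01461 mol
2Cl⁻ → Cl₂ + 2e⁻, so n(Cl₂) = 0.01461 / 2 = 0.007305 mol
V = nRT/P = 0.007305 × 0.0821 × 323 / 1.43 = 0.1355 L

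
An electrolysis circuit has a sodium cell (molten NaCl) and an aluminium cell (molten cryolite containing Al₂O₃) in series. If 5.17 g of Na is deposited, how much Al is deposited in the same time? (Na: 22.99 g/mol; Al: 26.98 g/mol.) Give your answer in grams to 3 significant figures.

2.02 g

n(Na) = 5.17 / 22.99 = 0.2249 mol
Na⁺ + e⁻ → Na, so n(e⁻) = 0.2249 mol
The cells are in series, so the same charge (and hence the same n(e⁻) = 0.2249 mol) passes through both.
Al³⁺ + 3e⁻ → Al, so n(Al) = 0.2249 / 3 = 0.07497 mol
m(Al) = 0.07497 × 26.98 = 2.02 g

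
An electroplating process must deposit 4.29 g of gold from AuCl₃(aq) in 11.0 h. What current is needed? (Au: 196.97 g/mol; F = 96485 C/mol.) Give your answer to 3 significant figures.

0.159 A

n(Au) = 4.29 / 196.97 = 0.02178 mol
Au³⁺ + 3e⁻ → Au, so n(e⁻) = 3 × 0.02178 = 0.06534 mol
Q = 0.06534 × 96485 = 6304 C
I = Q / t = 6304 / 39600 s = 0.159 A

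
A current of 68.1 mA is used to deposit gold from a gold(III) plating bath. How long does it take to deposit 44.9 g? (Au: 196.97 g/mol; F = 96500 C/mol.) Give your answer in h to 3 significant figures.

269 h

n(Au) = 44.9 / 196.97 = 0.2280 mol
Au³⁺ + 3e⁻ → Au, so n(e⁻) = 3 × 0.2280 = 0.6840 mol
Q = 0.6840 × 96500 = 66010 C
t = Q / I = 66010 / 0.0681 = 9.693×10^5 s = 269 h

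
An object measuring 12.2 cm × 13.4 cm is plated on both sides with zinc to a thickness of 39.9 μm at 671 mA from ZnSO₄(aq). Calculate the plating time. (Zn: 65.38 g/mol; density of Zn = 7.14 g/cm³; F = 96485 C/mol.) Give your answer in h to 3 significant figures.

11.4 h

Plated area = 2 × 12.2 × 13.4 = 327.0 cm²
Volume = 327.0 × 39.9×10⁻⁴ cm = 1.305 cm³
m(Zn) = 1.305 × 7.14 = 9.318 g
n(Zn) = 9.318 / 65.38 = 0.1425 mol; n(e⁻) = 2 × 0.1425 = 0.2850 mol
Q = 0.2850 × 96485 = 27500 C
t = 27500 / 0.671 = 40980 s = 11.4 h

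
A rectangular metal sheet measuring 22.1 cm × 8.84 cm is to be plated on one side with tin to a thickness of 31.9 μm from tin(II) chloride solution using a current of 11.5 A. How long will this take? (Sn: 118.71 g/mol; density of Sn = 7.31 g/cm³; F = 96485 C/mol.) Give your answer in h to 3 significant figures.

0.179 h

Plated area = 22.1 × 8.84 = 195.4 cm²
Volume = 195.4 × 31.9×10⁻⁴ cm = 0.6233 cm³
m(Sn) = 0.6233 × 7.31 = 4.556 g
n(Sn) = 4.556 / 118.71 = 0.03838 mol; n(e⁻) = 2 × 0.03838 = 0.07676 mol
Q = 0.07676 × 96485 = 7406 C
t = 7406 / 11.5 = 644.0 s = 0.179 h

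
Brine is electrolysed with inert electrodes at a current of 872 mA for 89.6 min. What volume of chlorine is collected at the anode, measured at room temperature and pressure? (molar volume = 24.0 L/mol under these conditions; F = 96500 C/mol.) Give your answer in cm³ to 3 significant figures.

Charge passed = 0.872 × 5376 = 4688 C
n(e⁻) = 4688 / 96500 = 0.04858 mol
2Cl⁻ → Cl₂ + 2e⁻, so n(Cl₂) = 0.04858 / 2 = 0.02429 mol
V = 0.02429 × 24.0 = 0.5830 L
= 583 cm³

583 cm³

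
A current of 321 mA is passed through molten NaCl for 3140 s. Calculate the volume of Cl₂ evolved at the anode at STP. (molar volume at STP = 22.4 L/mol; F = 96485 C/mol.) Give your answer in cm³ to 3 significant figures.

Q = 0.321 A × 3140 s = 1008 C
n(e⁻) = Q/F = 1008/96485 = 0.01045 mol
2Cl⁻ → Cl₂ + 2e⁻, so n(Cl₂) = 0.01045 / 2 = 0.005225 mol
V = 0.005225 × 22.4 = 0.1170 L
= 117 cm³

117 cm³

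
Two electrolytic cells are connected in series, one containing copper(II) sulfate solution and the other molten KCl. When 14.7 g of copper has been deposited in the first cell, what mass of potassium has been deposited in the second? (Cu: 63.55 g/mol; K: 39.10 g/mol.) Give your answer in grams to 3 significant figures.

18.1 g

n(Cu) = 14.7 / 63.55 = 0.2313 mol
Cu²⁺ + 2e⁻ → Cu, so n(e⁻) = 2 × 0.2313 = 0.4626 mol
Since the cells are in series, n(e⁻) in the K cell is also 0.4626 mol.
K⁺ + e⁻ → K, so n(K) = 0.4626 mol
m(K) = 0.4626 × 39.10 = 18.1 g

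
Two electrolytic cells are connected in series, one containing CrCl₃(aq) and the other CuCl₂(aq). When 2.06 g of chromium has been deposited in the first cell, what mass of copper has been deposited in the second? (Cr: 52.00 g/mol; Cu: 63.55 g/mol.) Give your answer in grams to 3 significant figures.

3.78 g

n(Cr) = 2.06 / 52.00 = 0.03962 mol
Cr³⁺ + 3e⁻ → Cr, so n(e⁻) = 3 × 0.03962 = 0.1189 mol
Since the cells are in series, n(e⁻) in the Cu cell is also 0.1189 mol.
Cu²⁺ + 2e⁻ → Cu, so n(Cu) = 0.1189 / 2 = 0.05945 mol
m(Cu) = 0.05945 × 63.55 = 3.78 g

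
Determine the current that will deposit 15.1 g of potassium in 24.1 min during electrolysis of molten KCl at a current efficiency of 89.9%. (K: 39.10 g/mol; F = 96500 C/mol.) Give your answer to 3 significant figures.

n(K) = 15.1 / 39.10 = 0.3862 mol
K⁺ + e⁻ → K, so n(e⁻) = 0.3862 mol
Q = 0.3862 × 96500 / 0.899 = 41460 C
I = Q / t = 41460 / 1446 s = 28.7 A

28.7 A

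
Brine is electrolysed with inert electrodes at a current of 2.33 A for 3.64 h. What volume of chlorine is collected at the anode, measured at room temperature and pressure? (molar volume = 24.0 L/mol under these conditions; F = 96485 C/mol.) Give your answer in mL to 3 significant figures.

3800 mL

Charge passed = 2.33 × 13104 = 30530 C
n(e⁻) = Q/F = 30530/96485 = 0.3164 mol
2Cl⁻ → Cl₂ + 2e⁻, so n(Cl₂) = 0.3164 / 2 = 0.1582 mol
V = 0.1582 × 24.0 = 3.797 L
= 3800 mL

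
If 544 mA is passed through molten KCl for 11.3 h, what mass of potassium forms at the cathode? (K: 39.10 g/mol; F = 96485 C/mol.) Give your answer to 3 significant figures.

8.97 g

Charge passed = 0.544 × 40680 = 22130 C
n(e⁻) = Q/F = 22130/96485 = 0.2294 mol
K⁺ + e⁻ → K, so n(K) = 0.2294 mol
m = 0.2294 × 39.10 = 8.97 g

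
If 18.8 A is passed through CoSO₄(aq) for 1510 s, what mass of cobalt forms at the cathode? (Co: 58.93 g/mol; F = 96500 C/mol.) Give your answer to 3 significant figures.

Q = 18.8 A × 1510 s = 28390 C
Moles of electrons = 28390 / 96500 = 0.2942 mol
Co²⁺ + 2e⁻ → Co, so n(Co) = 0.2942 / 2 = 0.1471 mol
m = 0.1471 × 58.93 = 8.67 g

8.67 g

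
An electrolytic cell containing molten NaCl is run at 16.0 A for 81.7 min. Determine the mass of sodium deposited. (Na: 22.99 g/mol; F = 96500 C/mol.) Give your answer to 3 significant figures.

18.7 g

Q = 16.0 A × 4902 s = 78430 C
Moles of electrons = 78430 / 96500 = 0.8127 mol
Na⁺ + e⁻ → Na, so n(Na) = 0.8127 mol
m = 0.8127 × 22.99 = 18.7 g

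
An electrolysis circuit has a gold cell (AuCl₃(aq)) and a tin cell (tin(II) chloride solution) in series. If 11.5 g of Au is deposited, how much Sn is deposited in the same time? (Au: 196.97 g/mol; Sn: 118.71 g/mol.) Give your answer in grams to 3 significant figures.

10.4 g

n(Au) = 11.5 / 196.97 = 0.05838 mol
Au³⁺ + 3e⁻ → Au, so n(e⁻) = 3 × 0.05838 = 0.1751 mol
Since the cells are in series, n(e⁻) in the Sn cell is also 0.1751 mol.
Sn²⁺ + 2e⁻ → Sn, so n(Sn) = 0.1751 / 2 = 0.08755 mol
m(Sn) = 0.08755 × 118.71 = 10.4 g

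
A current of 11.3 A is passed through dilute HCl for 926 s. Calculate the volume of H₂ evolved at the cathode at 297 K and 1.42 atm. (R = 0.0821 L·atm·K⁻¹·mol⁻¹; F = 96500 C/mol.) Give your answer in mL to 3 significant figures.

Q = It = 11.3 × 926 = 10460 C
n(e⁻) = Q/F = 10460/96500 = 0.1084 mol
2H⁺ + 2e⁻ → H₂, so n(H₂) = 0.1084 / 2 = 0.05420 mol
V = nRT/P = 0.05420 × 0.0821 × 297 / 1.42 = 0.9307 L
= 931 mL

931 mL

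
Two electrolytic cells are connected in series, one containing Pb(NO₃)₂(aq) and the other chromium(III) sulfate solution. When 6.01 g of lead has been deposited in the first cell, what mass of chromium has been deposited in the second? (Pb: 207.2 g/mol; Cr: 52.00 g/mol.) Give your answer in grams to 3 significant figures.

n(Pb) = 6.01 / 207.2 = 0.02901 mol
Pb²⁺ + 2e⁻ → Pb, so n(e⁻) = 2 × 0.02901 = 0.05802 mol
The cells are in series, so the same charge (and hence the same n(e⁻) = 0.05802 mol) passes through both.
Cr³⁺ + 3e⁻ → Cr, so n(Cr) = 0.05802 / 3 = 0.01934 mol
m(Cr) = 0.01934 × 52.00 = 1.01 g

1.01 g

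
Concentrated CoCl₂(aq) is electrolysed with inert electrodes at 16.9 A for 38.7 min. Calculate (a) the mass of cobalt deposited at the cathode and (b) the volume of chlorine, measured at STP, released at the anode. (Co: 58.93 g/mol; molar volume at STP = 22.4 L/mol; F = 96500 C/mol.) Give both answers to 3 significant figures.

Q = 16.9 × 2322 = 39240 C; n(e⁻) = 39240 / 96500 = 0.4066 mol
Cathode: Co²⁺ + 2e⁻ → Co → n(Co) = 0.4066/2 = 0.2033 mol → 12.0 g
Anode: 2Cl⁻ → Cl₂ + 2e⁻ → n(Cl₂) = 0.4066/2 = 0.2033 mol → 4.55 L

12.0 g Co; 4.55 L Cl₂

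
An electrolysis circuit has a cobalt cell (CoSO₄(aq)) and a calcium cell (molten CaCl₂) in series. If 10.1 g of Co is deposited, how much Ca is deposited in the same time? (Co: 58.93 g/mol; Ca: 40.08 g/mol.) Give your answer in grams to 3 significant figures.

6.87 g

n(Co) = 10.1 / 58.93 = 0.1714 mol
Co²⁺ + 2e⁻ → Co, so n(e⁻) = 2 × 0.1714 = 0.3428 mol
In series, the same 0.3428 mol of electrons flows through the second cell.
Ca²⁺ + 2e⁻ → Ca, so n(Ca) = 0.3428 / 2 = 0.1714 mol
m(Ca) = 0.1714 × 40.08 = 6.87 g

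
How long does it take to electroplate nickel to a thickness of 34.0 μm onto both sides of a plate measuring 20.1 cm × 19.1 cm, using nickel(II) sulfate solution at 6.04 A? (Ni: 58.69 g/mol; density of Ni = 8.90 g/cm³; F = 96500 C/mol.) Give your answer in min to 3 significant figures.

211 min

Plated area = 2 × 20.1 × 19.1 = 767.8 cm²
Volume = 767.8 × 34.0×10⁻⁴ cm = 2.611 cm³
m(Ni) = 2.611 × 8.90 = 23.24 g
n(Ni) = 23.24 / 58.69 = 0.3960 mol; n(e⁻) = 2 × 0.3960 = 0.7920 mol
Q = 0.7920 × 96500 = 76430 C
t = 76430 / 6.04 = 12650 s = 211 min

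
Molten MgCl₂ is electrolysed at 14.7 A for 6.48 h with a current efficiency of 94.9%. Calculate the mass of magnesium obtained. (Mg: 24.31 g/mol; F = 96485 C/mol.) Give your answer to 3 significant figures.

Q = 14.7 × 23328 = 3.429×10^5 C
n(e⁻) = 3.429×10^5 / 96485 = 3.554 mol
Mg²⁺ + 2e⁻ → Mg, so theoretical m(Mg) = 1.777 × 24.31 = 43.20 g
Actual mass = 94.9% × 43.20 = 41.0 g

41.0 g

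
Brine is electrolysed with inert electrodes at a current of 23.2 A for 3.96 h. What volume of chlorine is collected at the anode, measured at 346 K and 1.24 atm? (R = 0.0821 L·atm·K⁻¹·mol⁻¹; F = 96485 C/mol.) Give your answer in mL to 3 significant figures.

39300 mL

Q = It = 23.2 × 14256 = 3.307×10^5 C
n(e⁻) = 3.307×10^5 / 96485 = 3.427 mol
2Cl⁻ → Cl₂ + 2e⁻, so n(Cl₂) = 3.427 / 2 = 1.714 mol
V = nRT/P = 1.714 × 0.0821 × 346 / 1.24 = 39.27 L
= 39300 mL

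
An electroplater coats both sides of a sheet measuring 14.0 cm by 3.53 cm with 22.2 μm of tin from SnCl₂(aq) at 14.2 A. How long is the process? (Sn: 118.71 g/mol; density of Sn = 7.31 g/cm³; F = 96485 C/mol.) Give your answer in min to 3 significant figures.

Plated area = 2 × 14.0 × 3.53 = 98.84 cm²
Volume = 98.84 × 22.2×10⁻⁴ cm = 0.2194 cm³
m(Sn) = 0.2194 × 7.31 = 1.604 g
n(Sn) = 1.604 / 118.71 = 0.01351 mol; n(e⁻) = 2 × 0.01351 = 0.02702 mol
Q = 0.02702 × 96485 = 2607 C
t = 2607 / 14.2 = 183.6 s = 3.06 min

3.06 min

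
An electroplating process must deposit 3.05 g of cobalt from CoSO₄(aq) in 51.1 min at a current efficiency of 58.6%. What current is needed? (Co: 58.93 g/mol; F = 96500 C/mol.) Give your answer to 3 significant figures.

n(Co) = 3.05 / 58.93 = 0.05176 mol
Co²⁺ + 2e⁻ → Co, so n(e⁻) = 2 × 0.05176 = 0.1035 mol
Q = 0.1035 × 96500 / 0.586 = 17040 C
I = Q / t = 17040 / 3066 s = 5.56 A

5.56 A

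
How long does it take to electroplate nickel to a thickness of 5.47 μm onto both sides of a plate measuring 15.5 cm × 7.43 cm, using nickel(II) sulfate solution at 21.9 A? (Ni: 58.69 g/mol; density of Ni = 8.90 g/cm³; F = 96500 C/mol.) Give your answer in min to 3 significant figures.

Plated area = 2 × 15.5 × 7.43 = 230.3 cm²
Volume = 230.3 × 5.47×10⁻⁴ cm = 0.1260 cm³
m(Ni) = 0.1260 × 8.90 = 1.121 g
n(Ni) = 1.121 / 58.69 = 0.01910 mol; n(e⁻) = 2 × 0.01910 = 0.03820 mol
Q = 0.03820 × 96500 = 3686 C
t = 3686 / 21.9 = 168.3 s = 2.81 min

2.81 min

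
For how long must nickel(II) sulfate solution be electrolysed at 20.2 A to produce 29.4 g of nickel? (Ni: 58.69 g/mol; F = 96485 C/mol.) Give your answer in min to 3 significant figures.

n(Ni) = 29.4 / 58.69 = 0.5009 mol
Ni²⁺ + 2e⁻ → Ni, so n(e⁻) = 2 × 0.5009 = 1.002 mol
Q = 1.002 × 96485 = 96680 C
t = Q / I = 96680 / 20.2 = 4786 s = 79.8 min

79.8 min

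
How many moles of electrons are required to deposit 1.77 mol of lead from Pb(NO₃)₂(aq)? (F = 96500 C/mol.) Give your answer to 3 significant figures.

3.54 mol

Pb²⁺ + 2e⁻ → Pb, so n(e⁻) = 2 × 1.77 = 3.540 mol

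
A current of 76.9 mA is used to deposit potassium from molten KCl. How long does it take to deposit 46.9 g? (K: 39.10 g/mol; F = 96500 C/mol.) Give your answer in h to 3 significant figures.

n(K) = 46.9 / 39.10 = 1.199 mol
K⁺ + e⁻ → K, so n(e⁻) = 1.199 mol
Q = 1.199 × 96500 = 1.157×10^5 C
t = Q / I = 1.157×10^5 / 0.0769 = 1.505×10^6 s = 418 h

418 h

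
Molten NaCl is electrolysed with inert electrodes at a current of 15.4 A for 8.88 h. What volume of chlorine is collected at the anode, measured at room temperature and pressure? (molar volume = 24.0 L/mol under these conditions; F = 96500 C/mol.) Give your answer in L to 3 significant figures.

Q = 15.4 A × 31968 s = 4.923×10^5 C
Moles of electrons = 4.923×10^5 / 96500 = 5.102 mol
2Cl⁻ → Cl₂ + 2e⁻, so n(Cl₂) = 5.102 / 2 = 2.551 mol
V = 2.551 × 24.0 = 61.22 L

61.2 L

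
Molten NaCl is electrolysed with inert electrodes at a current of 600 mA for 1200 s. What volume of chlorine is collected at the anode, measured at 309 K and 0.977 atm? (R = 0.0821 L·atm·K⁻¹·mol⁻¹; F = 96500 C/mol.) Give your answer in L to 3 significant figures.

0.0969 L

Q = It = 0.600 × 1200 = 720.0 C
n(e⁻) = Q/F = 720.0/96500 = 0.007461 mol
2Cl⁻ → Cl₂ + 2e⁻, so n(Cl₂) = 0.007461 / 2 = 0.003731 mol
V = nRT/P = 0.003731 × 0.0821 × 309 / 0.977 = 0.09688 L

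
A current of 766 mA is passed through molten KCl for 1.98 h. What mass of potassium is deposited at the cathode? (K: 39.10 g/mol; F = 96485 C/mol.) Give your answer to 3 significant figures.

2.21 g

Q = It = 0.766 × 7128 = 5460 C
n(e⁻) = 5460 / 96485 = 0.05659 mol
K⁺ + e⁻ → K, so n(K) = 0.05659 mol
m = 0.05659 × 39.10 = 2.21 g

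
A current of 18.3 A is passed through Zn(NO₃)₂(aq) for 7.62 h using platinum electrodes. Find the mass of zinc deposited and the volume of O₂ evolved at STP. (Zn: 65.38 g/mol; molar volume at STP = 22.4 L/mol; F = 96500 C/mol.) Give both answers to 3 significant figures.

Q = 18.3 × 27432 = 5.020×10^5 C; n(e⁻) = 5.020×10^5 / 96500 = 5.202 mol
Cathode: Zn²⁺ + 2e⁻ → Zn → n(Zn) = 5.202/2 = 2.601 mol → 170 g
Anode: 2H₂O → O₂ + 4H⁺ + 4e⁻ → n(O₂) = 5.202/4 = 1.301 mol → 29.1 L

170 g Zn; 29.1 L O₂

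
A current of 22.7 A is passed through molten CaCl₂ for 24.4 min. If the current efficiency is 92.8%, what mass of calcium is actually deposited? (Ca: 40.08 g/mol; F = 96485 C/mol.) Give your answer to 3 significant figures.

Q = 22.7 × 1464 = 33230 C
n(e⁻) = 33230 / 96485 = 0.3444 mol
Ca²⁺ + 2e⁻ → Ca, so theoretical m(Ca) = 0.1722 × 40.08 = 6.902 g
Actual mass = 92.8% × 6.902 = 6.41 g

6.41 g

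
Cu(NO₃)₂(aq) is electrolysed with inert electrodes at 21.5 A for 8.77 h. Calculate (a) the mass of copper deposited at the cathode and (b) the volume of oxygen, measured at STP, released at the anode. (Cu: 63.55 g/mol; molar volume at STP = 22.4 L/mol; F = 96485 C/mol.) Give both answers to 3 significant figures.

Q = 21.5 × 31572 = 6.788×10^5 C; n(e⁻) = 6.788×10^5 / 96485 = 7.035 mol
Cathode: Cu²⁺ + 2e⁻ → Cu → n(Cu) = 7.035/2 = 3.518 mol → 224 g
Anode: 2H₂O → O₂ + 4H⁺ + 4e⁻ → n(O₂) = 7.035/4 = 1.759 mol → 39.4 L

224 g Cu; 39.4 L O₂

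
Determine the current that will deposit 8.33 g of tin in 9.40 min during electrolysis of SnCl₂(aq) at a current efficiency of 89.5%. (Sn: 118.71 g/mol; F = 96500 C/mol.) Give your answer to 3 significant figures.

26.8 A

n(Sn) = 8.33 / 118.71 = 0.07017 mol
Sn²⁺ + 2e⁻ → Sn, so n(e⁻) = 2 × 0.07017 = 0.1403 mol
Q = 0.1403 × 96500 / 0.895 = 15130 C
I = Q / t = 15130 / 564 s = 26.8 A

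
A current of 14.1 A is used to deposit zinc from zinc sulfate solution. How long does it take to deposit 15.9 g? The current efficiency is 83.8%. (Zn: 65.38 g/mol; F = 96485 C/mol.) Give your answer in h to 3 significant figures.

n(Zn) = 15.9 / 65.38 = 0.2432 mol
Zn²⁺ + 2e⁻ → Zn, so n(e⁻) = 2 × 0.2432 = 0.4864 mol
Q = 0.4864 × 96485 / 0.838 = 56000 C
t = Q / I = 56000 / 14.1 = 3972 s = 1.10 h

1.10 h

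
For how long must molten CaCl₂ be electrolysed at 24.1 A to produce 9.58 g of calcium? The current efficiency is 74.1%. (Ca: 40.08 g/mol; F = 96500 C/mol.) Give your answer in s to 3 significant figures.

n(Ca) = 9.58 / 40.08 = 0.2390 mol
Ca²⁺ + 2e⁻ → Ca, so n(e⁻) = 2 × 0.2390 = 0.4780 mol
Q = 0.4780 × 96500 / 0.741 = 62250 C
t = Q / I = 62250 / 24.1 = 2583 s

2580 s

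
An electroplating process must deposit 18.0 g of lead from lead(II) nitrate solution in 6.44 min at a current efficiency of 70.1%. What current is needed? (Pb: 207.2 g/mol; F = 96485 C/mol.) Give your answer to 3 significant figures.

61.9 A

n(Pb) = 18.0 / 207.2 = 0.08687 mol
Pb²⁺ + 2e⁻ → Pb, so n(e⁻) = 2 × 0.08687 = 0.1737 mol
Q = 0.1737 × 96485 / 0.701 = 23910 C
I = Q / t = 23910 / 386.4 s = 61.9 A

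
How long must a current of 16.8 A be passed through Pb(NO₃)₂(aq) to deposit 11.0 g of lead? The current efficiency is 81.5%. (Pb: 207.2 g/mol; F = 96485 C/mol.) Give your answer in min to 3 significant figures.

12.5 min

n(Pb) = 11.0 / 207.2 = 0.05309 mol
Pb²⁺ + 2e⁻ → Pb, so n(e⁻) = 2 × 0.05309 = 0.1062 mol
Q = 0.1062 × 96485 / 0.815 = 12570 C
t = Q / I = 12570 / 16.8 = 748.2 s = 12.5 min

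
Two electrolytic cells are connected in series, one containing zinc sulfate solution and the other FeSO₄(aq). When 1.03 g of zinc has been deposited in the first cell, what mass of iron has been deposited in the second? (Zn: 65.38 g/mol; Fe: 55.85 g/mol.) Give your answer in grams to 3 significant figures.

n(Zn) = 1.03 / 65.38 = 0.01575 mol
Zn²⁺ + 2e⁻ → Zn, so n(e⁻) = 2 × 0.01575 = 0.03150 mol
Same current for the same time ⇒ same n(e⁻) = 0.03150 mol in both cells.
Fe²⁺ + 2e⁻ → Fe, so n(Fe) = 0.03150 / 2 = 0.01575 mol
m(Fe) = 0.01575 × 55.85 = 0.880 g

0.880 g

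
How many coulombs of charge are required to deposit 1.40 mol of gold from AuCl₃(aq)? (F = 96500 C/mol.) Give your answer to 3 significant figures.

4.05×10^5 C

Au³⁺ + 3e⁻ → Au, so n(e⁻) = 3 × 1.40 = 4.200 mol
Q = 4.200 × 96500 = 4.053×10^5 C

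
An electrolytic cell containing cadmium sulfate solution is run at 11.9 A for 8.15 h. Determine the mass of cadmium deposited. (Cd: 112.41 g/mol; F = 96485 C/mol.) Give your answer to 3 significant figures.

Q = 11.9 A × 29340 s = 3.491×10^5 C
Moles of electrons = 3.491×10^5 / 96485 = 3.618 mol
Cd²⁺ + 2e⁻ → Cd, so n(Cd) = 3.618 / 2 = 1.809 mol
m = 1.809 × 112.41 = 203 g

203 g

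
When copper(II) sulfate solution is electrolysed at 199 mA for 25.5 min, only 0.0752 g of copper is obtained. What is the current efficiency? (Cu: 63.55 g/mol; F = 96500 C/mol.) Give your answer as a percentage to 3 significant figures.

Q = 0.199 × 1530 = 304.5 C
n(e⁻) = 304.5 / 96500 = 0.003155 mol
Cu²⁺ + 2e⁻ → Cu, so theoretical n(Cu) = 0.001578 mol → 0.1003 g
Efficiency = 0.0752 / 0.1003 = 0.7498 = 75.0%

75.0%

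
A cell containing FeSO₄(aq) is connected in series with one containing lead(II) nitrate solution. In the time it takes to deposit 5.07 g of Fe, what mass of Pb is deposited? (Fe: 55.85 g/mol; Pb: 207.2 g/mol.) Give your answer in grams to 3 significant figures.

n(Fe) = 5.07 / 55.85 = 0.09078 mol
Fe²⁺ + 2e⁻ → Fe, so n(e⁻) = 2 × 0.09078 = 0.1816 mol
Since the cells are in series, n(e⁻) in the Pb cell is also 0.1816 mol.
Pb²⁺ + 2e⁻ → Pb, so n(Pb) = 0.1816 / 2 = 0.09080 mol
m(Pb) = 0.09080 × 207.2 = 18.8 g

18.8 g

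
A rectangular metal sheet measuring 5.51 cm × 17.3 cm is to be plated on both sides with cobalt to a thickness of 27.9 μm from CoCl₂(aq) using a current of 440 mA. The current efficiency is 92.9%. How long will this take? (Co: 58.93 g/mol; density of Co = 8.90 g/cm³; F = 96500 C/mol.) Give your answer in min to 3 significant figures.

632 min

Plated area = 2 × 5.51 × 17.3 = 190.6 cm²
Volume = 190.6 × 27.9×10⁻⁴ cm = 0.5318 cm³
m(Co) = 0.5318 × 8.90 = 4.733 g
n(Co) = 4.733 / 58.93 = 0.08032 mol; n(e⁻) = 2 × 0.08032 = 0.1606 mol
Q = 0.1606 × 96500 / 0.929 = 16680 C
t = 16680 / 0.440 = 37910 s = 632 min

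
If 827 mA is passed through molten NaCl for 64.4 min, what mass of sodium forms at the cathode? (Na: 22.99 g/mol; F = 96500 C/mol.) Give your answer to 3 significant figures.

0.761 g

Q = 0.827 A × 3864 s = 3196 C
n(e⁻) = 3196 / 96500 = 0.03312 mol
Na⁺ + e⁻ → Na, so n(Na) = 0.03312 mol
m = 0.03312 × 22.99 = 0.761 g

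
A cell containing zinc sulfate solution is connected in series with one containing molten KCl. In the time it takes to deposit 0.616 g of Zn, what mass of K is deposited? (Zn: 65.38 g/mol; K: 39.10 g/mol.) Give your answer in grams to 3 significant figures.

n(Zn) = 0.616 / 65.38 = 0.009422 mol
Zn²⁺ + 2e⁻ → Zn, so n(e⁻) = 2 × 0.009422 = 0.01884 mol
The cells are in series, so the same charge (and hence the same n(e⁻) = 0.01884 mol) passes through both.
K⁺ + e⁻ → K, so n(K) = 0.01884 mol
m(K) = 0.01884 × 39.10 = 0.737 g

0.737 g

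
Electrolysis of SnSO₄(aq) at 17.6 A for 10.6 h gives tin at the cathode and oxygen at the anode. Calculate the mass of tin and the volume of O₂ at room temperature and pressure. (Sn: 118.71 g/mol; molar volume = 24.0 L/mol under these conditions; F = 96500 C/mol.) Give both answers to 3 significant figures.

Q = 17.6 × 38160 = 6.716×10^5 C; n(e⁻) = 6.716×10^5 / 96500 = 6.960 mol
Cathode: Sn²⁺ + 2e⁻ → Sn → n(Sn) = 6.960/2 = 3.480 mol → 413 g
Anode: 2H₂O → O₂ + 4H⁺ + 4e⁻ → n(O₂) = 6.960/4 = 1.740 mol → 41.8 L

413 g Sn; 41.8 L O₂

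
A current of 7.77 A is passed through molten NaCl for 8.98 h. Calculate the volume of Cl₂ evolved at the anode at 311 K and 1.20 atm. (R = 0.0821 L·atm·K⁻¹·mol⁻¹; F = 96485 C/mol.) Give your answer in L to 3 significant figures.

27.7 L

Q = 7.77 A × 32328 s = 2.512×10^5 C
Moles of electrons = 2.512×10^5 / 96485 = 2.604 mol
2Cl⁻ → Cl₂ + 2e⁻, so n(Cl₂) = 2.604 / 2 = 1.302 mol
V = nRT/P = 1.302 × 0.0821 × 311 / 1.20 = 27.70 L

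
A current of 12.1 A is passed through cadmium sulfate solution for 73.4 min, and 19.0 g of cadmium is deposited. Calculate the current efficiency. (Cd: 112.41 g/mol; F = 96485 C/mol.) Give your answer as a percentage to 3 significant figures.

Q = 12.1 × 4404 = 53290 C
n(e⁻) = 53290 / 96485 = 0.5523 mol
Cd²⁺ + 2e⁻ → Cd, so theoretical n(Cd) = 0.2762 mol → 31.05 g
Efficiency = 19.0 / 31.05 = 0.6119 = 61.2%

61.2%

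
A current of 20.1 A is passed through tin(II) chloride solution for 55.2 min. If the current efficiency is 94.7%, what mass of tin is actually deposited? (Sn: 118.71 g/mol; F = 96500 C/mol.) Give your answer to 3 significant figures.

38.8 g

Q = 20.1 × 3312 = 66570 C
n(e⁻) = 66570 / 96500 = 0.6898 mol
Sn²⁺ + 2e⁻ → Sn, so theoretical m(Sn) = 0.3449 × 118.71 = 40.94 g
Actual mass = 94.7% × 40.94 = 38.8 g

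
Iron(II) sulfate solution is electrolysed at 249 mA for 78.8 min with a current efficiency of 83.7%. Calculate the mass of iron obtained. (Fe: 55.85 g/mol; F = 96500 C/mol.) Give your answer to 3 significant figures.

0.285 g

Q = 0.249 × 4728 = 1177 C
n(e⁻) = 1177 / 96500 = 0.01220 mol
Fe²⁺ + 2e⁻ → Fe, so theoretical m(Fe) = 0.006100 × 55.85 = 0.3407 g
Actual mass = 83.7% × 0.3407 = 0.285 g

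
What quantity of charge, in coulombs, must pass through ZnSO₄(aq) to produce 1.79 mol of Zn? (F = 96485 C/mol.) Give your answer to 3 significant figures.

Zn²⁺ + 2e⁻ → Zn, so n(e⁻) = 2 × 1.79 = 3.580 mol
Q = 3.580 × 96485 = 3.454×10^5 C

3.45×10^5 C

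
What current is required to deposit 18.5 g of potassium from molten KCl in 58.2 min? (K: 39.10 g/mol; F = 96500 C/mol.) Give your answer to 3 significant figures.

n(K) = 18.5 / 39.10 = 0.4731 mol
K⁺ + e⁻ → K, so n(e⁻) = 0.4731 mol
Q = 0.4731 × 96500 = 45650 C
I = Q / t = 45650 / 3492 s = 13.1 A

13.1 A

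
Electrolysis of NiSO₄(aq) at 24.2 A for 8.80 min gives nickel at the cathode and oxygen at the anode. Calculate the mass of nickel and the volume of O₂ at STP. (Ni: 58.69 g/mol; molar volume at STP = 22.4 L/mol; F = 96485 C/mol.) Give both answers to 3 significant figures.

Q = 24.2 × 528 = 12780 C; n(e⁻) = 12780 / 96485 = 0.1325 mol
Cathode: Ni²⁺ + 2e⁻ → Ni → n(Ni) = 0.1325/2 = 0.06625 mol → 3.89 g
Anode: 2H₂O → O₂ + 4H⁺ + 4e⁻ → n(O₂) = 0.1325/4 = 0.03313 mol → 0.742 L

3.89 g Ni; 0.742 L O₂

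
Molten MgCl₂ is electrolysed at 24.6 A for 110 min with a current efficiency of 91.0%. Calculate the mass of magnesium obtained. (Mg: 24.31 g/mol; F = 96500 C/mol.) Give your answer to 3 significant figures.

18.6 g

Q = 24.6 × 6600 = 1.624×10^5 C
n(e⁻) = 1.624×10^5 / 96500 = 1.683 mol
Mg²⁺ + 2e⁻ → Mg, so theoretical m(Mg) = 0.8415 × 24.31 = 20.46 g
Actual mass = 91.0% × 20.46 = 18.6 g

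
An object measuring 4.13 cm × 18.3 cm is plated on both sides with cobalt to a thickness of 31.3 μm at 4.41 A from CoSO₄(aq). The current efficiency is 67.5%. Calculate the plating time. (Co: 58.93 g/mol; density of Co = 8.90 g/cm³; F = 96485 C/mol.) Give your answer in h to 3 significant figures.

1.29 h

Plated area = 2 × 4.13 × 18.3 = 151.2 cm²
Volume = 151.2 × 31.3×10⁻⁴ cm = 0.4733 cm³
m(Co) = 0.4733 × 8.90 = 4.212 g
n(Co) = 4.212 / 58.93 = 0.07147 mol; n(e⁻) = 2 × 0.07147 = 0.1429 mol
Q = 0.1429 × 96485 / 0.675 = 20430 C
t = 20430 / 4.41 = 4633 s = 1.29 h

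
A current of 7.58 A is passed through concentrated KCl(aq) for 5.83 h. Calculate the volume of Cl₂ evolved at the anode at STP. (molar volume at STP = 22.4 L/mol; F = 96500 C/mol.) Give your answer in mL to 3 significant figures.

18500 mL

Q = 7.58 A × 20988 s = 1.591×10^5 C
n(e⁻) = Q/F = 1.591×10^5/96500 = 1.649 mol
2Cl⁻ → Cl₂ + 2e⁻, so n(Cl₂) = 1.649 / 2 = 0.8245 mol
V = 0.8245 × 22.4 = 18.47 L
= 18500 mL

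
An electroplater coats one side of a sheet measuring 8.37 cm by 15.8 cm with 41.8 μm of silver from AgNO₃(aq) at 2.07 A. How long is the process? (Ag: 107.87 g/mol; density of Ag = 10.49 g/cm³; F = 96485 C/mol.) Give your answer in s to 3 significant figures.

2510 s

Plated area = 8.37 × 15.8 = 132.2 cm²
Volume = 132.2 × 41.8×10⁻⁴ cm = 0.5526 cm³
m(Ag) = 0.5526 × 10.49 = 5.797 g
n(Ag) = 5.797 / 107.87 = 0.05374 mol; n(e⁻) = 0.05374 mol
Q = 0.05374 × 96485 = 5185 C
t = 5185 / 2.07 = 2505 s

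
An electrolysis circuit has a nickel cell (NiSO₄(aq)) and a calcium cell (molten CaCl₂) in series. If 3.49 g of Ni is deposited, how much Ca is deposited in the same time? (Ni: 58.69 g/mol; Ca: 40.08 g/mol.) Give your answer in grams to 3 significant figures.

n(Ni) = 3.49 / 58.69 = 0.05946 mol
Ni²⁺ + 2e⁻ → Ni, so n(e⁻) = 2 × 0.05946 = 0.1189 mol
The cells are in series, so the same charge (and hence the same n(e⁻) = 0.1189 mol) passes through both.
Ca²⁺ + 2e⁻ → Ca, so n(Ca) = 0.1189 / 2 = 0.05945 mol
m(Ca) = 0.05945 × 40.08 = 2.38 g

2.38 g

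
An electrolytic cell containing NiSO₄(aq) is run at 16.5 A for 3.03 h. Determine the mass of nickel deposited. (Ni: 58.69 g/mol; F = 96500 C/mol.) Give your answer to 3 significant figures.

54.7 g

Charge passed = 16.5 × 10908 = 1.800×10^5 C
n(e⁻) = 1.800×10^5 / 96500 = 1.865 mol
Ni²⁺ + 2e⁻ → Ni, so n(Ni) = 1.865 / 2 = 0.9325 mol
m = 0.9325 × 58.69 = 54.7 g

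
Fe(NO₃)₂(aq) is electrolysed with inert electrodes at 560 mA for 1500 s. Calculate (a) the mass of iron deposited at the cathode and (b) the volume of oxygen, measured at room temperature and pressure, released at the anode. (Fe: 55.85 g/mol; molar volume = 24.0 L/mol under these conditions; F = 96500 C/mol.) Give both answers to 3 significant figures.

0.243 g Fe; 0.0522 L O₂

Q = 0.560 × 1500 = 840.0 C; n(e⁻) = 840.0 / 96500 = 0.008705 mol
Cathode: Fe²⁺ + 2e⁻ → Fe → n(Fe) = 0.008705/2 = 0.004353 mol → 0.243 g
Anode: 2H₂O → O₂ + 4H⁺ + 4e⁻ → n(O₂) = 0.008705/4 = 0.002176 mol → 0.0522 L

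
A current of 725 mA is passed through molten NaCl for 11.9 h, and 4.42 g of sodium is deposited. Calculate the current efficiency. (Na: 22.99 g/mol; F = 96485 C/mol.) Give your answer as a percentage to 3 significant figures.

Q = 0.725 × 42840 = 31060 C
n(e⁻) = 31060 / 96485 = 0.3219 mol
Na⁺ + e⁻ → Na, so theoretical n(Na) = 0.3219 mol → 7.400 g
Efficiency = 4.42 / 7.400 = 0.5973 = 59.7%

59.7%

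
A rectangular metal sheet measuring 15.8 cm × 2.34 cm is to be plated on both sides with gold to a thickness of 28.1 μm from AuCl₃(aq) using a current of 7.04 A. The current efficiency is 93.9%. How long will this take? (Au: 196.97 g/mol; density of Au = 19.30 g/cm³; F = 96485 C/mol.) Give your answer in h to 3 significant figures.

Plated area = 2 × 15.8 × 2.34 = 73.94 cm²
Volume = 73.94 × 28.1×10⁻⁴ cm = 0.2078 cm³
m(Au) = 0.2078 × 19.30 = 4.011 g
n(Au) = 4.011 / 196.97 = 0.02036 mol; n(e⁻) = 3 × 0.02036 = 0.06108 mol
Q = 0.06108 × 96485 / 0.939 = 6276 C
t = 6276 / 7.04 = 891.5 s = 0.248 h

0.248 h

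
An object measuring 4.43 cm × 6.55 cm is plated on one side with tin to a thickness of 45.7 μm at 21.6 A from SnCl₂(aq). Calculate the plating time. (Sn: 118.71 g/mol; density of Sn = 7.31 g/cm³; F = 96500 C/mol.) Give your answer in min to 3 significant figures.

1.22 min

Plated area = 4.43 × 6.55 = 29.02 cm²
Volume = 29.02 × 45.7×10⁻⁴ cm = 0.1326 cm³
m(Sn) = 0.1326 × 7.31 = 0.9693 g
n(Sn) = 0.9693 / 118.71 = 0.008165 mol; n(e⁻) = 2 × 0.008165 = 0.01633 mol
Q = 0.01633 × 96500 = 1576 C
t = 1576 / 21.6 = 72.96 s = 1.22 min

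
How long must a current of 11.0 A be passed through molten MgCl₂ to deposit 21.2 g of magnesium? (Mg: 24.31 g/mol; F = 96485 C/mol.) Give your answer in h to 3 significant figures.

4.25 h

n(Mg) = 21.2 / 24.31 = 0.8721 mol
Mg²⁺ + 2e⁻ → Mg, so n(e⁻) = 2 × 0.8721 = 1.744 mol
Q = 1.744 × 96485 = 1.683×10^5 C
t = Q / I = 1.683×10^5 / 11.0 = 15300 s = 4.25 h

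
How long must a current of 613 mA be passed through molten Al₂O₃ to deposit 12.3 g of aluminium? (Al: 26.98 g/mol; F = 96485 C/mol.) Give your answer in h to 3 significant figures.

n(Al) = 12.3 / 26.98 = 0.4559 mol
Al³⁺ + 3e⁻ → Al, so n(e⁻) = 3 × 0.4559 = 1.368 mol
Q = 1.368 × 96485 = 1.320×10^5 C
t = Q / I = 1.320×10^5 / 0.613 = 2.153×10^5 s = 59.8 h

59.8 h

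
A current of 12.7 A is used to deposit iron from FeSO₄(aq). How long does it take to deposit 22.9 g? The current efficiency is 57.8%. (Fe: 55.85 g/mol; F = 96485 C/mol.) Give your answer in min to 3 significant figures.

n(Fe) = 22.9 / 55.85 = 0.4100 mol
Fe²⁺ + 2e⁻ → Fe, so n(e⁻) = 2 × 0.4100 = 0.8200 mol
Q = 0.8200 × 96485 / 0.578 = 1.369×10^5 C
t = Q / I = 1.369×10^5 / 12.7 = 10780 s = 180 min

180 min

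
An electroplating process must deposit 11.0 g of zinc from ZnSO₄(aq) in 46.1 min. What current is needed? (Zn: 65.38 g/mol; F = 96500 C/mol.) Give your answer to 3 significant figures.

n(Zn) = 11.0 / 65.38 = 0.1682 mol
Zn²⁺ + 2e⁻ → Zn, so n(e⁻) = 2 × 0.1682 = 0.3364 mol
Q = 0.3364 × 96500 = 32460 C
I = Q / t = 32460 / 2766 s = 11.7 A

11.7 A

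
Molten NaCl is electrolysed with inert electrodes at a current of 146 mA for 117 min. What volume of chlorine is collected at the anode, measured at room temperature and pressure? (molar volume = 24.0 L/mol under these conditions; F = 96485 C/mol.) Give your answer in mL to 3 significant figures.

127 mL

Q = It = 0.146 × 7020 = 1025 C
Moles of electrons = 1025 / 96485 = 0.01062 mol
2Cl⁻ → Cl₂ + 2e⁻, so n(Cl₂) = 0.01062 / 2 = 0.005310 mol
V = 0.005310 × 24.0 = 0.1274 L
= 127 mL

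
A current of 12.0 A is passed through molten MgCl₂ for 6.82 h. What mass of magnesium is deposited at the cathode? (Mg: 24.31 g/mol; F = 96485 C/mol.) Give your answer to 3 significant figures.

37.1 g

Charge passed = 12.0 × 24552 = 2.946×10^5 C
Moles of electrons = 2.946×10^5 / 96485 = 3.053 mol
Mg²⁺ + 2e⁻ → Mg, so n(Mg) = 3.053 / 2 = 1.527 mol
m = 1.527 × 24.31 = 37.1 g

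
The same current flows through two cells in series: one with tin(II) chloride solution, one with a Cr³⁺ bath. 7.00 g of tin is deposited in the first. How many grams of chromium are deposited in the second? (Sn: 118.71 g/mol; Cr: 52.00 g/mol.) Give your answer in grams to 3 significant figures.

2.04 g

n(Sn) = 7.00 / 118.71 = 0.05897 mol
Sn²⁺ + 2e⁻ → Sn, so n(e⁻) = 2 × 0.05897 = 0.1179 mol
Since the cells are in series, n(e⁻) in the Cr cell is also 0.1179 mol.
Cr³⁺ + 3e⁻ → Cr, so n(Cr) = 0.1179 / 3 = 0.03930 mol
m(Cr) = 0.03930 × 52.00 = 2.04 g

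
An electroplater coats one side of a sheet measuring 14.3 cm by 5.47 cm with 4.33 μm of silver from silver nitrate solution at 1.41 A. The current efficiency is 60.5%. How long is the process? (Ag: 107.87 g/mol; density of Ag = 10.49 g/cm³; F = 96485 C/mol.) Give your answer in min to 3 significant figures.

6.21 min

Plated area = 14.3 × 5.47 = 78.22 cm²
Volume = 78.22 × 4.33×10⁻⁴ cm = 0.03387 cm³
m(Ag) = 0.03387 × 10.49 = 0.3553 g
n(Ag) = 0.3553 / 107.87 = 0.003294 mol; n(e⁻) = 0.003294 mol
Q = 0.003294 × 96485 / 0.605 = 525.3 C
t = 525.3 / 1.41 = 372.6 s = 6.21 min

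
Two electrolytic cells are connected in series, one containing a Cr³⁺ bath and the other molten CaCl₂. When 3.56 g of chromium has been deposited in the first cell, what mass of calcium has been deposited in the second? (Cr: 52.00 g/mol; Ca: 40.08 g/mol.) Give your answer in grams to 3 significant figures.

4.12 g

n(Cr) = 3.56 / 52.00 = 0.06846 mol
Cr³⁺ + 3e⁻ → Cr, so n(e⁻) = 3 × 0.06846 = 0.2054 mol
Since the cells are in series, n(e⁻) in the Ca cell is also 0.2054 mol.
Ca²⁺ + 2e⁻ → Ca, so n(Ca) = 0.2054 / 2 = 0.1027 mol
m(Ca) = 0.1027 × 40.08 = 4.12 g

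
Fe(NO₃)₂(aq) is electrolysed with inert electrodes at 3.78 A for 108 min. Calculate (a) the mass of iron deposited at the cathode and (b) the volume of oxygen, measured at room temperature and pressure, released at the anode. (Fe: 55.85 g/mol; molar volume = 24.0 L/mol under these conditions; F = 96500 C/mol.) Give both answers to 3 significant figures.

7.09 g Fe; 1.52 L O₂

Q = 3.78 × 6480 = 24490 C; n(e⁻) = 24490 / 96500 = 0.2538 mol
Cathode: Fe²⁺ + 2e⁻ → Fe → n(Fe) = 0.2538/2 = 0.1269 mol → 7.09 g
Anode: 2H₂O → O₂ + 4H⁺ + 4e⁻ → n(O₂) = 0.2538/4 = 0.06345 mol → 1.52 L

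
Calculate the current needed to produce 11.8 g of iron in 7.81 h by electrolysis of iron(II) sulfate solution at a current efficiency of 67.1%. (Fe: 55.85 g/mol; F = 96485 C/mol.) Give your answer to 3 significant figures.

2.16 A

n(Fe) = 11.8 / 55.85 = 0.2113 mol
Fe²⁺ + 2e⁻ → Fe, so n(e⁻) = 2 × 0.2113 = 0.4226 mol
Q = 0.4226 × 96485 / 0.671 = 60770 C
I = Q / t = 60770 / 28116 s = 2.16 A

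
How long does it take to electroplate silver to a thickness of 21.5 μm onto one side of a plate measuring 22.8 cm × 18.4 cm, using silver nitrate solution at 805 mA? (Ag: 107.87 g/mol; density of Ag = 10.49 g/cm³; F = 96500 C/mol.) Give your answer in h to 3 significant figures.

Plated area = 22.8 × 18.4 = 419.5 cm²
Volume = 419.5 × 21.5×10⁻⁴ cm = 0.9019 cm³
m(Ag) = 0.9019 × 10.49 = 9.461 g
n(Ag) = 9.461 / 107.87 = 0.08771 mol; n(e⁻) = 0.08771 mol
Q = 0.08771 × 96500 = 8464 C
t = 8464 / 0.805 = 10510 s = 2.92 h

2.92 h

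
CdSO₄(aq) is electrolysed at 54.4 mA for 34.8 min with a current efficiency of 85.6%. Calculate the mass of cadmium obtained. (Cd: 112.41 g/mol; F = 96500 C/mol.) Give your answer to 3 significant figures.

0.0566 g

Q = 0.0544 × 2088 = 113.6 C
n(e⁻) = 113.6 / 96500 = 0.001177 mol
Cd²⁺ + 2e⁻ → Cd, so theoretical m(Cd) = 5.885×10^-4 × 112.41 = 0.06615 g
Actual mass = 85.6% × 0.06615 = 0.0566 g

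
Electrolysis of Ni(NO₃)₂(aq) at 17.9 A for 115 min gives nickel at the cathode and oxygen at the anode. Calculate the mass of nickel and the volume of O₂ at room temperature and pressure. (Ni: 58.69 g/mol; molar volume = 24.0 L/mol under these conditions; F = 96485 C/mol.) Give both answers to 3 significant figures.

Q = 17.9 × 6900 = 1.235×10^5 C; n(e⁻) = 1.235×10^5 / 96485 = 1.280 mol
Cathode: Ni²⁺ + 2e⁻ → Ni → n(Ni) = 1.280/2 = 0.6400 mol → 37.6 g
Anode: 2H₂O → O₂ + 4H⁺ + 4e⁻ → n(O₂) = 1.280/4 = 0.3200 mol → 7.68 L

37.6 g Ni; 7.68 L O₂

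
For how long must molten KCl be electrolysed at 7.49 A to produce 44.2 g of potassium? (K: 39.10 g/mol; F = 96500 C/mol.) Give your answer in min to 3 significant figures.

n(K) = 44.2 / 39.10 = 1.130 mol
K⁺ + e⁻ → K, so n(e⁻) = 1.130 mol
Q = 1.130 × 96500 = 1.090×10^5 C
t = Q / I = 1.090×10^5 / 7.49 = 14550 s = 243 min

243 min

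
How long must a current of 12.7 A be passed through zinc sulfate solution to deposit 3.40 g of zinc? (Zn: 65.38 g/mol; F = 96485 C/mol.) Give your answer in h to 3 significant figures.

n(Zn) = 3.40 / 65.38 = 0.05200 mol
Zn²⁺ + 2e⁻ → Zn, so n(e⁻) = 2 × 0.05200 = 0.1040 mol
Q = 0.1040 × 96485 = 10030 C
t = Q / I = 10030 / 12.7 = 789.8 s = 0.219 h

0.219 h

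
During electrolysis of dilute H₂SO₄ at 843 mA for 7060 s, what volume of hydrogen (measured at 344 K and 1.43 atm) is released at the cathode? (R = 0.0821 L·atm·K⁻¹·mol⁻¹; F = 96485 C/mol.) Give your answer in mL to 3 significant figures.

609 mL

Q = It = 0.843 × 7060 = 5952 C
Moles of electrons = 5952 / 96485 = 0.06169 mol
2H⁺ + 2e⁻ → H₂, so n(H₂) = 0.06169 / 2 = 0.03085 mol
V = nRT/P = 0.03085 × 0.0821 × 344 / 1.43 = 0.6093 L
= 609 mL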